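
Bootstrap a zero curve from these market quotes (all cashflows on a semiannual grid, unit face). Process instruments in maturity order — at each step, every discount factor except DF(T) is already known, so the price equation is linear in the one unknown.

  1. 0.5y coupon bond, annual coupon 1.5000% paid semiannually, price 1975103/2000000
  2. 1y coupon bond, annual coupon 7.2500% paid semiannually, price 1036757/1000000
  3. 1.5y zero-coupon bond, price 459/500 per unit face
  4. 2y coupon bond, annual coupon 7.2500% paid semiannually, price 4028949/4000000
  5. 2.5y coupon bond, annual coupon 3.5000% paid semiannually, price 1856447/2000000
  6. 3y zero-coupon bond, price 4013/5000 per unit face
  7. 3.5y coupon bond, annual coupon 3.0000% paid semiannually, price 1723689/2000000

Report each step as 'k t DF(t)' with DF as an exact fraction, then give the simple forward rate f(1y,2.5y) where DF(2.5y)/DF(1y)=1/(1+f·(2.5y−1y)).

1 1/2 4901/5000
2 1 4831/5000
3 3/2 459/500
4 2 4359/5000
5 5/2 106/125
6 3 4013/5000
7 7/2 1539/2000
f(1y,2.5y) = ((4831/5000)/(106/125) − 1)/(3/2) = 197/2120 ≈ 9.2925%

step 1 [0.5y] bond c/2=3/400: DF=(1975103/2000000 − 3/400·(0))/(1+3/400) = 4901/5000 ≈ 0.980200
step 2 [1y] bond c/2=29/800: DF=(1036757/1000000 − 29/800·(0.980200))/(1+29/800) = 4831/5000 ≈ 0.966200
step 3 [1.5y] zero: DF = P = 459/500 ≈ 0.918000
step 4 [2y] bond c/2=29/800: DF=(4028949/4000000 − 29/800·(0.980200+0.966200+0.918000))/(1+29/800) = 4359/5000 ≈ 0.871800
step 5 [2.5y] bond c/2=7/400: DF=(1856447/2000000 − 7/400·(0.980200+0.966200+0.918000+0.871800))/(1+7/400) = 106/125 ≈ 0.848000
step 6 [3y] zero: DF = P = 4013/5000 ≈ 0.802600
step 7 [3.5y] bond c/2=3/200: DF=(1723689/2000000 − 3/200·(0.980200+0.966200+0.918000+0.871800+0.848000+0.802600))/(1+3/200) = 1539/2000 ≈ 0.769500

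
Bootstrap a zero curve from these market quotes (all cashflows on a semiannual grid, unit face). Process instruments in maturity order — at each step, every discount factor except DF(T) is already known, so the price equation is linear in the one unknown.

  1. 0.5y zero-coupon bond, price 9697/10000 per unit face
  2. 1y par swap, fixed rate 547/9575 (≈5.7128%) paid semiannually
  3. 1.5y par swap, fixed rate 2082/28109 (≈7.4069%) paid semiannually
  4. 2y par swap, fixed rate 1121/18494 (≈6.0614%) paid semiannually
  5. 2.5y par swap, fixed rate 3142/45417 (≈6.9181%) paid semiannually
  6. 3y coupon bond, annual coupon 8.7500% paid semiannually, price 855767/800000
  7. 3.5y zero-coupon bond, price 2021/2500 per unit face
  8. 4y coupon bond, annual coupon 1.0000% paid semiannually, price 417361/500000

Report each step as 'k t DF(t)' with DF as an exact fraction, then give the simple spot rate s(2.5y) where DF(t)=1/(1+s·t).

1 1/2 9697/10000
2 1 9453/10000
3 3/2 8959/10000
4 2 8879/10000
5 5/2 8429/10000
6 3 1669/2000
7 7/2 2021/2500
8 4 3999/5000
s(2.5y) = (1/(8429/10000) − 1)/(5/2) = 3142/42145 ≈ 7.4552%

step 1 [0.5y] zero: DF = P = 9697/10000 ≈ 0.969700
step 2 [1y] swap r/2=547/19150: DF=(1 − 547/19150·(0.969700))/(1+547/19150) = 9453/10000 ≈ 0.945300
step 3 [1.5y] swap r/2=1041/28109: DF=(1 − 1041/28109·(0.969700+0.945300))/(1+1041/28109) = 8959/10000 ≈ 0.895900
step 4 [2y] swap r/2=1121/36988: DF=(1 − 1121/36988·(0.969700+0.945300+0.895900))/(1+1121/36988) = 8879/10000 ≈ 0.887900
step 5 [2.5y] swap r/2=1571/45417: DF=(1 − 1571/45417·(0.969700+0.945300+0.895900+0.887900))/(1+1571/45417) = 8429/10000 ≈ 0.842900
step 6 [3y] bond c/2=7/160: DF=(855767/800000 − 7/160·(0.969700+0.945300+0.895900+0.887900+0.842900))/(1+7/160) = 1669/2000 ≈ 0.834500
step 7 [3.5y] zero: DF = P = 2021/2500 ≈ 0.808400
step 8 [4y] bond c/2=1/200: DF=(417361/500000 − 1/200·(0.969700+0.945300+0.895900+0.887900+0.842900+0.834500+0.808400))/(1+1/200) = 3999/5000 ≈ 0.799800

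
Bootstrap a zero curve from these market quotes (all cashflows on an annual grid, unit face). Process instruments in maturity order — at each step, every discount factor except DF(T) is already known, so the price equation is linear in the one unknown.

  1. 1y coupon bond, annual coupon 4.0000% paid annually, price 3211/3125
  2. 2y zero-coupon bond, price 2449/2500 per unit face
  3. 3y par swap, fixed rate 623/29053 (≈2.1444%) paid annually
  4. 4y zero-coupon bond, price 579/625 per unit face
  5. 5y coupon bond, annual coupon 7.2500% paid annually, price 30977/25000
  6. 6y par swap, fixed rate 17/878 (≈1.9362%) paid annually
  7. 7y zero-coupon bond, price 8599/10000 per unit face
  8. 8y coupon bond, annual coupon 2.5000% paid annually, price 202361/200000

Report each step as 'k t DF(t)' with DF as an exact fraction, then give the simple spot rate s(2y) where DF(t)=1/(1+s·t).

1 1 247/250
2 2 2449/2500
3 3 9377/10000
4 4 579/625
5 5 8963/10000
6 6 557/625
7 7 8599/10000
8 8 8291/10000
s(2y) = (1/(2449/2500) − 1)/(2) = 51/4898 ≈ 1.0412%

step 1 [1y] bond c/1=1/25: DF=(3211/3125 − 1/25·(0))/(1+1/25) = 247/250 ≈ 0.988000
step 2 [2y] zero: DF = P = 2449/2500 ≈ 0.979600
step 3 [3y] swap r/1=623/29053: DF=(1 − 623/29053·(0.988000+0.979600))/(1+623/29053) = 9377/10000 ≈ 0.937700
step 4 [4y] zero: DF = P = 579/625 ≈ 0.926400
step 5 [5y] bond c/1=29/400: DF=(30977/25000 − 29/400·(0.988000+0.979600+0.937700+0.926400))/(1+29/400) = 8963/10000 ≈ 0.896300
step 6 [6y] swap r/1=17/878: DF=(1 − 17/878·(0.988000+0.979600+0.937700+0.926400+0.896300))/(1+17/878) = 557/625 ≈ 0.891200
step 7 [7y] zero: DF = P = 8599/10000 ≈ 0.859900
step 8 [8y] bond c/1=1/40: DF=(202361/200000 − 1/40·(0.988000+0.979600+0.937700+0.926400+0.896300+0.891200+0.859900))/(1+1/40) = 8291/10000 ≈ 0.829100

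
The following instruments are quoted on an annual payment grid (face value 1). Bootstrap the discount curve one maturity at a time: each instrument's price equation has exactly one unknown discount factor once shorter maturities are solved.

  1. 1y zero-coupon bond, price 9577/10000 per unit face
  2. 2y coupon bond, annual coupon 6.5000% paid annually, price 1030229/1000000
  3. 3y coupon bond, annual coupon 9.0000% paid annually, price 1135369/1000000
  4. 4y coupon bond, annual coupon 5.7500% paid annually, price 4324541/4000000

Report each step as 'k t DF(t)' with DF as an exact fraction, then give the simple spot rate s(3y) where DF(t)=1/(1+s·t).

1 1 9577/10000
2 2 9089/10000
3 3 71/80
4 4 4363/5000
s(3y) = (1/(71/80) − 1)/(3) = 3/71 ≈ 4.2254%

step 1 [1y] zero: DF = P = 9577/10000 ≈ 0.957700
step 2 [2y] bond c/1=13/200: DF=(1030229/1000000 − 13/200·(0.957700))/(1+13/200) = 9089/10000 ≈ 0.908900
step 3 [3y] bond c/1=9/100: DF=(1135369/1000000 − 9/100·(0.957700+0.908900))/(1+9/100) = 71/80 ≈ 0.887500
step 4 [4y] bond c/1=23/400: DF=(4324541/4000000 − 23/400·(0.957700+0.908900+0.887500))/(1+23/400) = 4363/5000 ≈ 0.872600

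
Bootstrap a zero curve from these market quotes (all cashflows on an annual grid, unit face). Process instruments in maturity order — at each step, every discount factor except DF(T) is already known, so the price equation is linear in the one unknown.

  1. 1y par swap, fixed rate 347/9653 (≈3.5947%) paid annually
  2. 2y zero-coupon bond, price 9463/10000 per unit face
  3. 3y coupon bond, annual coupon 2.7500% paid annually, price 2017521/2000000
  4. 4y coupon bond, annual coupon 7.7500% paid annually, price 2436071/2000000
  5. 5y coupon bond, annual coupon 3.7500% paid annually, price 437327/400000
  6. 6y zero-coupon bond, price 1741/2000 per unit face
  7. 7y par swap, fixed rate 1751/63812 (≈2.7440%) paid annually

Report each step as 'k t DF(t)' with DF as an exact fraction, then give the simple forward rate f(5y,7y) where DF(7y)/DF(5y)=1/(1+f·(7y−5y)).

1 1 9653/10000
2 2 9463/10000
3 3 4653/5000
4 4 463/500
5 5 1147/1250
6 6 1741/2000
7 7 8249/10000
f(5y,7y) = ((1147/1250)/(8249/10000) − 1)/(2) = 927/16498 ≈ 5.6189%

step 1 [1y] swap r/1=347/9653: DF=(1 − 347/9653·(0))/(1+347/9653) = 9653/10000 ≈ 0.965300
step 2 [2y] zero: DF = P = 9463/10000 ≈ 0.946300
step 3 [3y] bond c/1=11/400: DF=(2017521/2000000 − 11/400·(0.965300+0.946300))/(1+11/400) = 4653/5000 ≈ 0.930600
step 4 [4y] bond c/1=31/400: DF=(2436071/2000000 − 31/400·(0.965300+0.946300+0.930600))/(1+31/400) = 463/500 ≈ 0.926000
step 5 [5y] bond c/1=3/80: DF=(437327/400000 − 3/80·(0.965300+0.946300+0.930600+0.926000))/(1+3/80) = 1147/1250 ≈ 0.917600
step 6 [6y] zero: DF = P = 1741/2000 ≈ 0.870500
step 7 [7y] swap r/1=1751/63812: DF=(1 − 1751/63812·(0.965300+0.946300+0.930600+0.926000+0.917600+0.870500))/(1+1751/63812) = 8249/10000 ≈ 0.824900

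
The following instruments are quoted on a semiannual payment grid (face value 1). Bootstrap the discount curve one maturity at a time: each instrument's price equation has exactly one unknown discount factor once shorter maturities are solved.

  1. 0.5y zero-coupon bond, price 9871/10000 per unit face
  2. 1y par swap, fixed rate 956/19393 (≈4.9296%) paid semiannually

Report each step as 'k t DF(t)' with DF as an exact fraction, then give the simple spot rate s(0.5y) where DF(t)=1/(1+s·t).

step 1 [0.5y] zero: DF = P = 9871/10000 ≈ 0.987100
step 2 [1y] swap r/2=478/19393: DF=(1 − 478/19393·(0.987100))/(1+478/19393) = 4761/5000 ≈ 0.952200

1 1/2 9871/10000
2 1 4761/5000
s(0.5y) = (1/(9871/10000) − 1)/(1/2) = 258/9871 ≈ 2.6137%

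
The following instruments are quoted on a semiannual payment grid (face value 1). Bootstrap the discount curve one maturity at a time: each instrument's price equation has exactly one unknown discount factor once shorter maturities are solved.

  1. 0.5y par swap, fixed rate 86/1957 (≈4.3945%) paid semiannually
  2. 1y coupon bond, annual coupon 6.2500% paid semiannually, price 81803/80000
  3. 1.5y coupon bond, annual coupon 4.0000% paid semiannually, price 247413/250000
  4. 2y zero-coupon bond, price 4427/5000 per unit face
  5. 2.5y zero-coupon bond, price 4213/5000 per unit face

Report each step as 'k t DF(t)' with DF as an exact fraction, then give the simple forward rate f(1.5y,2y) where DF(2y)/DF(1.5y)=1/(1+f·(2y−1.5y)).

1 1/2 1957/2000
2 1 9619/10000
3 3/2 4661/5000
4 2 4427/5000
5 5/2 4213/5000
f(1.5y,2y) = ((4661/5000)/(4427/5000) − 1)/(1/2) = 468/4427 ≈ 10.5715%

step 1 [0.5y] swap r/2=43/1957: DF=(1 − 43/1957·(0))/(1+43/1957) = 1957/2000 ≈ 0.978500
step 2 [1y] bond c/2=1/32: DF=(81803/80000 − 1/32·(0.978500))/(1+1/32) = 9619/10000 ≈ 0.961900
step 3 [1.5y] bond c/2=1/50: DF=(247413/250000 − 1/50·(0.978500+0.961900))/(1+1/50) = 4661/5000 ≈ 0.932200
step 4 [2y] zero: DF = P = 4427/5000 ≈ 0.885400
step 5 [2.5y] zero: DF = P = 4213/5000 ≈ 0.842600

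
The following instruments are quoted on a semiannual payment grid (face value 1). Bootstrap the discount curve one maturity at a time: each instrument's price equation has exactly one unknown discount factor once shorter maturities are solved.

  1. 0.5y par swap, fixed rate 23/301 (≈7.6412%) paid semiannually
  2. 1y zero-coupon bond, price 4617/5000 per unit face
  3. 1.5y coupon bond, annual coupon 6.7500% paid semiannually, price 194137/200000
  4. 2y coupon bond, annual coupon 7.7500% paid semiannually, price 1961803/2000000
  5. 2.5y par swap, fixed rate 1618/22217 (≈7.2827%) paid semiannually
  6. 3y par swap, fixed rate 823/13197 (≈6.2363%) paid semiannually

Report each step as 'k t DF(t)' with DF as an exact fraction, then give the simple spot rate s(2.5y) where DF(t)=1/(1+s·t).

1 1/2 602/625
2 1 4617/5000
3 3/2 4387/5000
4 2 2103/2500
5 5/2 4191/5000
6 3 4177/5000
s(2.5y) = (1/(4191/5000) − 1)/(5/2) = 1618/20955 ≈ 7.7213%

step 1 [0.5y] swap r/2=23/602: DF=(1 − 23/602·(0))/(1+23/602) = 602/625 ≈ 0.963200
step 2 [1y] zero: DF = P = 4617/5000 ≈ 0.923400
step 3 [1.5y] bond c/2=27/800: DF=(194137/200000 − 27/800·(0.963200+0.923400))/(1+27/800) = 4387/5000 ≈ 0.877400
step 4 [2y] bond c/2=31/800: DF=(1961803/2000000 − 31/800·(0.963200+0.923400+0.877400))/(1+31/800) = 2103/2500 ≈ 0.841200
step 5 [2.5y] swap r/2=809/22217: DF=(1 − 809/22217·(0.963200+0.923400+0.877400+0.841200))/(1+809/22217) = 4191/5000 ≈ 0.838200
step 6 [3y] swap r/2=823/26394: DF=(1 − 823/26394·(0.963200+0.923400+0.877400+0.841200+0.838200))/(1+823/26394) = 4177/5000 ≈ 0.835400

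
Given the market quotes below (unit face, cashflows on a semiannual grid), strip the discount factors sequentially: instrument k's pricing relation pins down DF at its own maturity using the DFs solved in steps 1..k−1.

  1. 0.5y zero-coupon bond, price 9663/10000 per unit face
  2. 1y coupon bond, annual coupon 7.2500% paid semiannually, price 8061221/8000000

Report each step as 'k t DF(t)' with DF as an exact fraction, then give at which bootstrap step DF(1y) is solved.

step 1 [0.5y] zero: DF = P = 9663/10000 ≈ 0.966300
step 2 [1y] bond c/2=29/800: DF=(8061221/8000000 − 29/800·(0.966300))/(1+29/800) = 4693/5000 ≈ 0.938600

1 1/2 9663/10000
2 1 4693/5000
DF(1y) is solved at step 2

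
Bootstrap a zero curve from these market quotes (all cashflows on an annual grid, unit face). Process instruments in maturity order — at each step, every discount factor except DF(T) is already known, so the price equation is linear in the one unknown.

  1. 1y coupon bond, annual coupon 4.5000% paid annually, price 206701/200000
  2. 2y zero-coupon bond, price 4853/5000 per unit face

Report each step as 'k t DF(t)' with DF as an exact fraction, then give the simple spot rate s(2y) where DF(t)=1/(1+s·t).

1 1 989/1000
2 2 4853/5000
s(2y) = (1/(4853/5000) − 1)/(2) = 147/9706 ≈ 1.5145%

step 1 [1y] bond c/1=9/200: DF=(206701/200000 − 9/200·(0))/(1+9/200) = 989/1000 ≈ 0.989000
step 2 [2y] zero: DF = P = 4853/5000 ≈ 0.970600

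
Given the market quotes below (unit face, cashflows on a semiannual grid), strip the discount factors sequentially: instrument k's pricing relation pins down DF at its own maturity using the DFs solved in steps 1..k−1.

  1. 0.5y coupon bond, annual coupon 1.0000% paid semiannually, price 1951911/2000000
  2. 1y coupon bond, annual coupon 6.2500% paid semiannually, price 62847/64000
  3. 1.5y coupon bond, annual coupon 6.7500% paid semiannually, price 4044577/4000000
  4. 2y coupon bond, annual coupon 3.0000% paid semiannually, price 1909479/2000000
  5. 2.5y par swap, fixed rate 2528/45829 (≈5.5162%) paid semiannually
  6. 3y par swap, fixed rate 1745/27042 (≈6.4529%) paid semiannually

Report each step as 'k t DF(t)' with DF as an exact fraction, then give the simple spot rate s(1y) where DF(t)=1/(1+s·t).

1 1/2 9711/10000
2 1 2307/2500
3 3/2 9163/10000
4 2 8991/10000
5 5/2 546/625
6 3 1651/2000
s(1y) = (1/(2307/2500) − 1)/(1) = 193/2307 ≈ 8.3658%

step 1 [0.5y] bond c/2=1/200: DF=(1951911/2000000 − 1/200·(0))/(1+1/200) = 9711/10000 ≈ 0.971100
step 2 [1y] bond c/2=1/32: DF=(62847/64000 − 1/32·(0.971100))/(1+1/32) = 2307/2500 ≈ 0.922800
step 3 [1.5y] bond c/2=27/800: DF=(4044577/4000000 − 27/800·(0.971100+0.922800))/(1+27/800) = 9163/10000 ≈ 0.916300
step 4 [2y] bond c/2=3/200: DF=(1909479/2000000 − 3/200·(0.971100+0.922800+0.916300))/(1+3/200) = 8991/10000 ≈ 0.899100
step 5 [2.5y] swap r/2=1264/45829: DF=(1 − 1264/45829·(0.971100+0.922800+0.916300+0.899100))/(1+1264/45829) = 546/625 ≈ 0.873600
step 6 [3y] swap r/2=1745/54084: DF=(1 − 1745/54084·(0.971100+0.922800+0.916300+0.899100+0.873600))/(1+1745/54084) = 1651/2000 ≈ 0.825500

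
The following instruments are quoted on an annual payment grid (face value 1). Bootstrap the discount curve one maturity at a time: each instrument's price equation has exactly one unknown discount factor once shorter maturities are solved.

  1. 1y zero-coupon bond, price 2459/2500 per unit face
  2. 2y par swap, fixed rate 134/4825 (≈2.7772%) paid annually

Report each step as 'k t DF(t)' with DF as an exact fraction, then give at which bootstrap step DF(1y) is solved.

1 1 2459/2500
2 2 1183/1250
DF(1y) is solved at step 1

step 1 [1y] zero: DF = P = 2459/2500 ≈ 0.983600
step 2 [2y] swap r/1=134/4825: DF=(1 − 134/4825·(0.983600))/(1+134/4825) = 1183/1250 ≈ 0.946400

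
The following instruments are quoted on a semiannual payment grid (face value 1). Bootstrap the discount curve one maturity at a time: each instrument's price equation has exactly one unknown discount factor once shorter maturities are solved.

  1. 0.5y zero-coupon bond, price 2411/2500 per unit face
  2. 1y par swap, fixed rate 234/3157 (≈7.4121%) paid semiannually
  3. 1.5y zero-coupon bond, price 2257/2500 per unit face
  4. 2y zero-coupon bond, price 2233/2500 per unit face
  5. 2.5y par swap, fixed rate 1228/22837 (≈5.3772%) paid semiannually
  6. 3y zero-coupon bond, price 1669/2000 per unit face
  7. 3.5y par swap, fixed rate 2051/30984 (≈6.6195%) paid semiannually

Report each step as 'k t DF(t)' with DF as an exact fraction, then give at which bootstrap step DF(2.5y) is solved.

1 1/2 2411/2500
2 1 4649/5000
3 3/2 2257/2500
4 2 2233/2500
5 5/2 2193/2500
6 3 1669/2000
7 7/2 7949/10000
DF(2.5y) is solved at step 5

step 1 [0.5y] zero: DF = P = 2411/2500 ≈ 0.964400
step 2 [1y] swap r/2=117/3157: DF=(1 − 117/3157·(0.964400))/(1+117/3157) = 4649/5000 ≈ 0.929800
step 3 [1.5y] zero: DF = P = 2257/2500 ≈ 0.902800
step 4 [2y] zero: DF = P = 2233/2500 ≈ 0.893200
step 5 [2.5y] swap r/2=614/22837: DF=(1 − 614/22837·(0.964400+0.929800+0.902800+0.893200))/(1+614/22837) = 2193/2500 ≈ 0.877200
step 6 [3y] zero: DF = P = 1669/2000 ≈ 0.834500
step 7 [3.5y] swap r/2=2051/61968: DF=(1 − 2051/61968·(0.964400+0.929800+0.902800+0.893200+0.877200+0.834500))/(1+2051/61968) = 7949/10000 ≈ 0.794900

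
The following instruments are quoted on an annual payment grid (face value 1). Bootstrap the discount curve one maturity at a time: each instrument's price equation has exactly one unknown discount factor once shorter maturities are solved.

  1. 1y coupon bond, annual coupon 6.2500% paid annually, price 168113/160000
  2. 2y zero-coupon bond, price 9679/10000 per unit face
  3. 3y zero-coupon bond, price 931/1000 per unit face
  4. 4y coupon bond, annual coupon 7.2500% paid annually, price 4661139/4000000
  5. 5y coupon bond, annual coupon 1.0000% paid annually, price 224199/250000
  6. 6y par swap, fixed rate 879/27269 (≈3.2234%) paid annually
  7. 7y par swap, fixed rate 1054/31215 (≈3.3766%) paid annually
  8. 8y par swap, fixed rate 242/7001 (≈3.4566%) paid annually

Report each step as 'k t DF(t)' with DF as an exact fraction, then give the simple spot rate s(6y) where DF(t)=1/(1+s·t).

step 1 [1y] bond c/1=1/16: DF=(168113/160000 − 1/16·(0))/(1+1/16) = 9889/10000 ≈ 0.988900
step 2 [2y] zero: DF = P = 9679/10000 ≈ 0.967900
step 3 [3y] zero: DF = P = 931/1000 ≈ 0.931000
step 4 [4y] bond c/1=29/400: DF=(4661139/4000000 − 29/400·(0.988900+0.967900+0.931000))/(1+29/400) = 8913/10000 ≈ 0.891300
step 5 [5y] bond c/1=1/100: DF=(224199/250000 − 1/100·(0.988900+0.967900+0.931000+0.891300))/(1+1/100) = 1701/2000 ≈ 0.850500
step 6 [6y] swap r/1=879/27269: DF=(1 − 879/27269·(0.988900+0.967900+0.931000+0.891300+0.850500))/(1+879/27269) = 4121/5000 ≈ 0.824200
step 7 [7y] swap r/1=1054/31215: DF=(1 − 1054/31215·(0.988900+0.967900+0.931000+0.891300+0.850500+0.824200))/(1+1054/31215) = 1973/2500 ≈ 0.789200
step 8 [8y] swap r/1=242/7001: DF=(1 − 242/7001·(0.988900+0.967900+0.931000+0.891300+0.850500+0.824200+0.789200))/(1+242/7001) = 379/500 ≈ 0.758000

1 1 9889/10000
2 2 9679/10000
3 3 931/1000
4 4 8913/10000
5 5 1701/2000
6 6 4121/5000
7 7 1973/2500
8 8 379/500
s(6y) = (1/(4121/5000) − 1)/(6) = 293/8242 ≈ 3.5550%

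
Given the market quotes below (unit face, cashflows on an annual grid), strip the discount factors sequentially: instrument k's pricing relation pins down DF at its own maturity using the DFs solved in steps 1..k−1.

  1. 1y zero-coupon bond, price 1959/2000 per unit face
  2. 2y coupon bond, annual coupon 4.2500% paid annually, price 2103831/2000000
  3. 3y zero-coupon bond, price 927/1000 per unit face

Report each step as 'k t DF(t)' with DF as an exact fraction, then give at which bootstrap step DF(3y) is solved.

step 1 [1y] zero: DF = P = 1959/2000 ≈ 0.979500
step 2 [2y] bond c/1=17/400: DF=(2103831/2000000 − 17/400·(0.979500))/(1+17/400) = 9691/10000 ≈ 0.969100
step 3 [3y] zero: DF = P = 927/1000 ≈ 0.927000

1 1 1959/2000
2 2 9691/10000
3 3 927/1000
DF(3y) is solved at step 3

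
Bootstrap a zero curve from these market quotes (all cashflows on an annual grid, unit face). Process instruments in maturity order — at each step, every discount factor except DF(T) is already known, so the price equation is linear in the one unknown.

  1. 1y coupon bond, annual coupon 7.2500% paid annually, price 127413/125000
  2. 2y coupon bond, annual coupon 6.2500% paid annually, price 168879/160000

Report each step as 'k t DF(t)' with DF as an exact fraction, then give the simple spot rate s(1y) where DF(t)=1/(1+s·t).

step 1 [1y] bond c/1=29/400: DF=(127413/125000 − 29/400·(0))/(1+29/400) = 594/625 ≈ 0.950400
step 2 [2y] bond c/1=1/16: DF=(168879/160000 − 1/16·(0.950400))/(1+1/16) = 15/16 ≈ 0.937500

1 1 594/625
2 2 15/16
s(1y) = (1/(594/625) − 1)/(1) = 31/594 ≈ 5.2189%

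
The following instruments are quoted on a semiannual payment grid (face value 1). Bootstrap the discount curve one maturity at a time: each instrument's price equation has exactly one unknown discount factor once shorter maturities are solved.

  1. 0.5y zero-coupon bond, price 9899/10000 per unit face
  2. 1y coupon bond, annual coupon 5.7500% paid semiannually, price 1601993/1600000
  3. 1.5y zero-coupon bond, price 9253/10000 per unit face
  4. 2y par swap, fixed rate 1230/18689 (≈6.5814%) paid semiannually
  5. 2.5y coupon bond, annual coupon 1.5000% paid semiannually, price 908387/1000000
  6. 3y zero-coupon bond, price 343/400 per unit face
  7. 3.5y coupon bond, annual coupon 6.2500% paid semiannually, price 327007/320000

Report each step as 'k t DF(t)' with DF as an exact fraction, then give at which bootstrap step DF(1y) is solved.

step 1 [0.5y] zero: DF = P = 9899/10000 ≈ 0.989900
step 2 [1y] bond c/2=23/800: DF=(1601993/1600000 − 23/800·(0.989900))/(1+23/800) = 591/625 ≈ 0.945600
step 3 [1.5y] zero: DF = P = 9253/10000 ≈ 0.925300
step 4 [2y] swap r/2=615/18689: DF=(1 − 615/18689·(0.989900+0.945600+0.925300))/(1+615/18689) = 877/1000 ≈ 0.877000
step 5 [2.5y] bond c/2=3/400: DF=(908387/1000000 − 3/400·(0.989900+0.945600+0.925300+0.877000))/(1+3/400) = 4369/5000 ≈ 0.873800
step 6 [3y] zero: DF = P = 343/400 ≈ 0.857500
step 7 [3.5y] bond c/2=1/32: DF=(327007/320000 − 1/32·(0.989900+0.945600+0.925300+0.877000+0.873800+0.857500))/(1+1/32) = 2063/2500 ≈ 0.825200

1 1/2 9899/10000
2 1 591/625
3 3/2 9253/10000
4 2 877/1000
5 5/2 4369/5000
6 3 343/400
7 7/2 2063/2500
DF(1y) is solved at step 2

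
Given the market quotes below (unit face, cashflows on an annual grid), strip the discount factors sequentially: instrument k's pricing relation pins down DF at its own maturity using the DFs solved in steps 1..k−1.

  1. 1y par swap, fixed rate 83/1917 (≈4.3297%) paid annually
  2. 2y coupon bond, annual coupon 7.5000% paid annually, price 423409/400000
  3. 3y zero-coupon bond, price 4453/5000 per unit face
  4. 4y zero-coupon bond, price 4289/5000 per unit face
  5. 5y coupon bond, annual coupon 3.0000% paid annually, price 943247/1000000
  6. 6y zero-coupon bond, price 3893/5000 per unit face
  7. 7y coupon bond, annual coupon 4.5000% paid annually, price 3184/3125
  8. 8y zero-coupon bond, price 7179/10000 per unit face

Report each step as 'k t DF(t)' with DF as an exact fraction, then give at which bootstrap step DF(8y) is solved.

step 1 [1y] swap r/1=83/1917: DF=(1 − 83/1917·(0))/(1+83/1917) = 1917/2000 ≈ 0.958500
step 2 [2y] bond c/1=3/40: DF=(423409/400000 − 3/40·(0.958500))/(1+3/40) = 4589/5000 ≈ 0.917800
step 3 [3y] zero: DF = P = 4453/5000 ≈ 0.890600
step 4 [4y] zero: DF = P = 4289/5000 ≈ 0.857800
step 5 [5y] bond c/1=3/100: DF=(943247/1000000 − 3/100·(0.958500+0.917800+0.890600+0.857800))/(1+3/100) = 4051/5000 ≈ 0.810200
step 6 [6y] zero: DF = P = 3893/5000 ≈ 0.778600
step 7 [7y] bond c/1=9/200: DF=(3184/3125 − 9/200·(0.958500+0.917800+0.890600+0.857800+0.810200+0.778600))/(1+9/200) = 1501/2000 ≈ 0.750500
step 8 [8y] zero: DF = P = 7179/10000 ≈ 0.717900

1 1 1917/2000
2 2 4589/5000
3 3 4453/5000
4 4 4289/5000
5 5 4051/5000
6 6 3893/5000
7 7 1501/2000
8 8 7179/10000
DF(8y) is solved at step 8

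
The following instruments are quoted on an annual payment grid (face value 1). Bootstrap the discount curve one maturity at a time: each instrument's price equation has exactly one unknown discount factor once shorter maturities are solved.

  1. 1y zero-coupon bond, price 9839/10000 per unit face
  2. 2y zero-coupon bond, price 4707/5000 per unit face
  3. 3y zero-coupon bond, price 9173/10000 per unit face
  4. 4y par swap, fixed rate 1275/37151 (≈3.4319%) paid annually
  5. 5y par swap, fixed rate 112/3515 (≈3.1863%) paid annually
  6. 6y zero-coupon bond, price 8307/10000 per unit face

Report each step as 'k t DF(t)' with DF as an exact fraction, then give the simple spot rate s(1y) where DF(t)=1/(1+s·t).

1 1 9839/10000
2 2 4707/5000
3 3 9173/10000
4 4 349/400
5 5 534/625
6 6 8307/10000
s(1y) = (1/(9839/10000) − 1)/(1) = 161/9839 ≈ 1.6363%

step 1 [1y] zero: DF = P = 9839/10000 ≈ 0.983900
step 2 [2y] zero: DF = P = 4707/5000 ≈ 0.941400
step 3 [3y] zero: DF = P = 9173/10000 ≈ 0.917300
step 4 [4y] swap r/1=1275/37151: DF=(1 − 1275/37151·(0.983900+0.941400+0.917300))/(1+1275/37151) = 349/400 ≈ 0.872500
step 5 [5y] swap r/1=112/3515: DF=(1 − 112/3515·(0.983900+0.941400+0.917300+0.872500))/(1+112/3515) = 534/625 ≈ 0.854400
step 6 [6y] zero: DF = P = 8307/10000 ≈ 0.830700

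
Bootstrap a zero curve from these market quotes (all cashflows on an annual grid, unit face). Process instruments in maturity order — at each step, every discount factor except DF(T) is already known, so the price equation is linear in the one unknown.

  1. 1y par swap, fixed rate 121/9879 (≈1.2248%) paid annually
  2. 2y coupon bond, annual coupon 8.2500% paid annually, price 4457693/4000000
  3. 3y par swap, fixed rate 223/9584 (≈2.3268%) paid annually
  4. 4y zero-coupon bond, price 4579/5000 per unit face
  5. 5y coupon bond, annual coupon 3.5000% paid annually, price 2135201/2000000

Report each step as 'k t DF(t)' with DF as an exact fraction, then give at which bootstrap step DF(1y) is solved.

step 1 [1y] swap r/1=121/9879: DF=(1 − 121/9879·(0))/(1+121/9879) = 9879/10000 ≈ 0.987900
step 2 [2y] bond c/1=33/400: DF=(4457693/4000000 − 33/400·(0.987900))/(1+33/400) = 4771/5000 ≈ 0.954200
step 3 [3y] swap r/1=223/9584: DF=(1 − 223/9584·(0.987900+0.954200))/(1+223/9584) = 9331/10000 ≈ 0.933100
step 4 [4y] zero: DF = P = 4579/5000 ≈ 0.915800
step 5 [5y] bond c/1=7/200: DF=(2135201/2000000 − 7/200·(0.987900+0.954200+0.933100+0.915800))/(1+7/200) = 9033/10000 ≈ 0.903300

1 1 9879/10000
2 2 4771/5000
3 3 9331/10000
4 4 4579/5000
5 5 9033/10000
DF(1y) is solved at step 1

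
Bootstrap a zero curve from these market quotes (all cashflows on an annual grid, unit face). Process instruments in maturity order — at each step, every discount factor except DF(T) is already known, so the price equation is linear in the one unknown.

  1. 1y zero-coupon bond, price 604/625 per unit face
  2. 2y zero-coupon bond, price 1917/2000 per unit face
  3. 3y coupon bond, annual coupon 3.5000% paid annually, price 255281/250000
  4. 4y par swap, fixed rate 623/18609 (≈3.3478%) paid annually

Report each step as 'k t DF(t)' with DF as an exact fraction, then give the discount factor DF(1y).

step 1 [1y] zero: DF = P = 604/625 ≈ 0.966400
step 2 [2y] zero: DF = P = 1917/2000 ≈ 0.958500
step 3 [3y] bond c/1=7/200: DF=(255281/250000 − 7/200·(0.966400+0.958500))/(1+7/200) = 1843/2000 ≈ 0.921500
step 4 [4y] swap r/1=623/18609: DF=(1 − 623/18609·(0.966400+0.958500+0.921500))/(1+623/18609) = 4377/5000 ≈ 0.875400

1 1 604/625
2 2 1917/2000
3 3 1843/2000
4 4 4377/5000
DF(1y) = 604/625 ≈ 0.966400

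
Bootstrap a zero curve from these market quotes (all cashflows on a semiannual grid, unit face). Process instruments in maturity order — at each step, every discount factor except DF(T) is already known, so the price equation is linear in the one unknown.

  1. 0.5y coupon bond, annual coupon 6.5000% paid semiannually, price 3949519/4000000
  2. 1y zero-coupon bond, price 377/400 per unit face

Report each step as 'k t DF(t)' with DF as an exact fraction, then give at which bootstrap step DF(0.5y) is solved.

1 1/2 9563/10000
2 1 377/400
DF(0.5y) is solved at step 1

step 1 [0.5y] bond c/2=13/400: DF=(3949519/4000000 − 13/400·(0))/(1+13/400) = 9563/10000 ≈ 0.956300
step 2 [1y] zero: DF = P = 377/400 ≈ 0.942500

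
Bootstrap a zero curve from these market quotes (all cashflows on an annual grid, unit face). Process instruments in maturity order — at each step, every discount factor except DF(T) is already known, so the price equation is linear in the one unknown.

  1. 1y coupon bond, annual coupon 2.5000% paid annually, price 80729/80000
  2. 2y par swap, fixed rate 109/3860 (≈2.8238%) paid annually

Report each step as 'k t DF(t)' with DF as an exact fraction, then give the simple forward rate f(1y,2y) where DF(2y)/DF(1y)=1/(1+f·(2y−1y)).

step 1 [1y] bond c/1=1/40: DF=(80729/80000 − 1/40·(0))/(1+1/40) = 1969/2000 ≈ 0.984500
step 2 [2y] swap r/1=109/3860: DF=(1 − 109/3860·(0.984500))/(1+109/3860) = 1891/2000 ≈ 0.945500

1 1 1969/2000
2 2 1891/2000
f(1y,2y) = ((1969/2000)/(1891/2000) − 1)/(1) = 78/1891 ≈ 4.1248%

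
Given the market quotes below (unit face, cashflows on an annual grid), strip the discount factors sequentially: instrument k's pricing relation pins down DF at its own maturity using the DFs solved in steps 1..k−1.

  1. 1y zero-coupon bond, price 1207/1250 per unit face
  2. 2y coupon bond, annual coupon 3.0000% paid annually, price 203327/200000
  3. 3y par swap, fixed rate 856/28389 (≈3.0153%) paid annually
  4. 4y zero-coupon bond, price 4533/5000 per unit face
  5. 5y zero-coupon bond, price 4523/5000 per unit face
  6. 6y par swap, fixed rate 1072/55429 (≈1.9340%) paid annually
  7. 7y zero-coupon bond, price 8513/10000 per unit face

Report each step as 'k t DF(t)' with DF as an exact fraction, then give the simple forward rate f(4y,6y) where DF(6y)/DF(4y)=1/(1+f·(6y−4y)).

1 1 1207/1250
2 2 9589/10000
3 3 1143/1250
4 4 4533/5000
5 5 4523/5000
6 6 558/625
7 7 8513/10000
f(4y,6y) = ((4533/5000)/(558/625) − 1)/(2) = 23/2976 ≈ 0.7728%

step 1 [1y] zero: DF = P = 1207/1250 ≈ 0.965600
step 2 [2y] bond c/1=3/100: DF=(203327/200000 − 3/100·(0.965600))/(1+3/100) = 9589/10000 ≈ 0.958900
step 3 [3y] swap r/1=856/28389: DF=(1 − 856/28389·(0.965600+0.958900))/(1+856/28389) = 1143/1250 ≈ 0.914400
step 4 [4y] zero: DF = P = 4533/5000 ≈ 0.906600
step 5 [5y] zero: DF = P = 4523/5000 ≈ 0.904600
step 6 [6y] swap r/1=1072/55429: DF=(1 − 1072/55429·(0.965600+0.958900+0.914400+0.906600+0.904600))/(1+1072/55429) = 558/625 ≈ 0.892800
step 7 [7y] zero: DF = P = 8513/10000 ≈ 0.851300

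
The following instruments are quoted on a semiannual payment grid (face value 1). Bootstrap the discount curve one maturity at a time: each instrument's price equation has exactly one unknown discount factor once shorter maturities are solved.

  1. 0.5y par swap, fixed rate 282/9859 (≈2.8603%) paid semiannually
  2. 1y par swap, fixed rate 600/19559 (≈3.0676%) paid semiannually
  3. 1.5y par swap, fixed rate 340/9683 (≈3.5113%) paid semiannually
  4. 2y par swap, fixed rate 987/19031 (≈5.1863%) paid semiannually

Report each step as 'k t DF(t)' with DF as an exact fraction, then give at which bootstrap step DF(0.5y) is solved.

1 1/2 9859/10000
2 1 97/100
3 3/2 949/1000
4 2 9013/10000
DF(0.5y) is solved at step 1

step 1 [0.5y] swap r/2=141/9859: DF=(1 − 141/9859·(0))/(1+141/9859) = 9859/10000 ≈ 0.985900
step 2 [1y] swap r/2=300/19559: DF=(1 − 300/19559·(0.985900))/(1+300/19559) = 97/100 ≈ 0.970000
step 3 [1.5y] swap r/2=170/9683: DF=(1 − 170/9683·(0.985900+0.970000))/(1+170/9683) = 949/1000 ≈ 0.949000
step 4 [2y] swap r/2=987/38062: DF=(1 − 987/38062·(0.985900+0.970000+0.949000))/(1+987/38062) = 9013/10000 ≈ 0.901300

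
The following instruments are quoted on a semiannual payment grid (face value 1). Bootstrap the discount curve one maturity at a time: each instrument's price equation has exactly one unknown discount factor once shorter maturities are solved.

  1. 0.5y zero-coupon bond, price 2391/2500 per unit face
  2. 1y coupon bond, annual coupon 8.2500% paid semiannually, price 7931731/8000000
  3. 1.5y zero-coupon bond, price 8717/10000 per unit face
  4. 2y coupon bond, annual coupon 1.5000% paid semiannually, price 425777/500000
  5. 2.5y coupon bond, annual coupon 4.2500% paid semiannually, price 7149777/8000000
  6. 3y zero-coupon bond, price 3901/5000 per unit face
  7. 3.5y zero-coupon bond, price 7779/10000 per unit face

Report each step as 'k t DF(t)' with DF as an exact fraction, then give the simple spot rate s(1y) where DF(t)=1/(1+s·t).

1 1/2 2391/2500
2 1 9143/10000
3 3/2 8717/10000
4 2 1031/1250
5 5/2 8009/10000
6 3 3901/5000
7 7/2 7779/10000
s(1y) = (1/(9143/10000) − 1)/(1) = 857/9143 ≈ 9.3733%

step 1 [0.5y] zero: DF = P = 2391/2500 ≈ 0.956400
step 2 [1y] bond c/2=33/800: DF=(7931731/8000000 − 33/800·(0.956400))/(1+33/800) = 9143/10000 ≈ 0.914300
step 3 [1.5y] zero: DF = P = 8717/10000 ≈ 0.871700
step 4 [2y] bond c/2=3/400: DF=(425777/500000 − 3/400·(0.956400+0.914300+0.871700))/(1+3/400) = 1031/1250 ≈ 0.824800
step 5 [2.5y] bond c/2=17/800: DF=(7149777/8000000 − 17/800·(0.956400+0.914300+0.871700+0.824800))/(1+17/800) = 8009/10000 ≈ 0.800900
step 6 [3y] zero: DF = P = 3901/5000 ≈ 0.780200
step 7 [3.5y] zero: DF = P = 7779/10000 ≈ 0.777900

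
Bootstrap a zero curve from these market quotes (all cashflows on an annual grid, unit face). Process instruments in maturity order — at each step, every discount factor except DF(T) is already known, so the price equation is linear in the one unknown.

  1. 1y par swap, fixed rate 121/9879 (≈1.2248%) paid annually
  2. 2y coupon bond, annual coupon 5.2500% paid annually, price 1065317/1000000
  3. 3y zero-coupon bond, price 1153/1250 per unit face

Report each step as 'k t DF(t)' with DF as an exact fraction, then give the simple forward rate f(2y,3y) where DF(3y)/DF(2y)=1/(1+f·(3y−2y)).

step 1 [1y] swap r/1=121/9879: DF=(1 − 121/9879·(0))/(1+121/9879) = 9879/10000 ≈ 0.987900
step 2 [2y] bond c/1=21/400: DF=(1065317/1000000 − 21/400·(0.987900))/(1+21/400) = 9629/10000 ≈ 0.962900
step 3 [3y] zero: DF = P = 1153/1250 ≈ 0.922400

1 1 9879/10000
2 2 9629/10000
3 3 1153/1250
f(2y,3y) = ((9629/10000)/(1153/1250) − 1)/(1) = 405/9224 ≈ 4.3907%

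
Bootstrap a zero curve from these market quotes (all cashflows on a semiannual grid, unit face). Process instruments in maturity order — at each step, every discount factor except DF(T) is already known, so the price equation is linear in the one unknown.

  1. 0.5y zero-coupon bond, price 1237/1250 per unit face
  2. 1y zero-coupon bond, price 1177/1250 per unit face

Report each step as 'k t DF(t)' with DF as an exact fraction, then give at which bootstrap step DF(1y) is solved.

step 1 [0.5y] zero: DF = P = 1237/1250 ≈ 0.989600
step 2 [1y] zero: DF = P = 1177/1250 ≈ 0.941600

1 1/2 1237/1250
2 1 1177/1250
DF(1y) is solved at step 2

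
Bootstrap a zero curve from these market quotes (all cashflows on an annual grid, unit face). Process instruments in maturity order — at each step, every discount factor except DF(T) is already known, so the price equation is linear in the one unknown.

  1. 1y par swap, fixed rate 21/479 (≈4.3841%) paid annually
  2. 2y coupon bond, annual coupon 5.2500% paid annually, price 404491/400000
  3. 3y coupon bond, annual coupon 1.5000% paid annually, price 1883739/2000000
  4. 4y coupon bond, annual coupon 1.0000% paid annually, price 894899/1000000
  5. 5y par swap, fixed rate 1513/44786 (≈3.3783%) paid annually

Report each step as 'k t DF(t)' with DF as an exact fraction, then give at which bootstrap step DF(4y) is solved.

step 1 [1y] swap r/1=21/479: DF=(1 − 21/479·(0))/(1+21/479) = 479/500 ≈ 0.958000
step 2 [2y] bond c/1=21/400: DF=(404491/400000 − 21/400·(0.958000))/(1+21/400) = 913/1000 ≈ 0.913000
step 3 [3y] bond c/1=3/200: DF=(1883739/2000000 − 3/200·(0.958000+0.913000))/(1+3/200) = 9003/10000 ≈ 0.900300
step 4 [4y] bond c/1=1/100: DF=(894899/1000000 − 1/100·(0.958000+0.913000+0.900300))/(1+1/100) = 4293/5000 ≈ 0.858600
step 5 [5y] swap r/1=1513/44786: DF=(1 − 1513/44786·(0.958000+0.913000+0.900300+0.858600))/(1+1513/44786) = 8487/10000 ≈ 0.848700

1 1 479/500
2 2 913/1000
3 3 9003/10000
4 4 4293/5000
5 5 8487/10000
DF(4y) is solved at step 4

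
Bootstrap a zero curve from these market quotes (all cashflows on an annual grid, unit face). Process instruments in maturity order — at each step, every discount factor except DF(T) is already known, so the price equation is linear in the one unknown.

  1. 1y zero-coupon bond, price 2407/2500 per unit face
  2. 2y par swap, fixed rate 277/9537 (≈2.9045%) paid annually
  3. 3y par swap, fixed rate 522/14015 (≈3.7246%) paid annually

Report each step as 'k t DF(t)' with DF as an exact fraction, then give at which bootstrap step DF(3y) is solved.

1 1 2407/2500
2 2 4723/5000
3 3 2239/2500
DF(3y) is solved at step 3

step 1 [1y] zero: DF = P = 2407/2500 ≈ 0.962800
step 2 [2y] swap r/1=277/9537: DF=(1 − 277/9537·(0.962800))/(1+277/9537) = 4723/5000 ≈ 0.944600
step 3 [3y] swap r/1=522/14015: DF=(1 − 522/14015·(0.962800+0.944600))/(1+522/14015) = 2239/2500 ≈ 0.895600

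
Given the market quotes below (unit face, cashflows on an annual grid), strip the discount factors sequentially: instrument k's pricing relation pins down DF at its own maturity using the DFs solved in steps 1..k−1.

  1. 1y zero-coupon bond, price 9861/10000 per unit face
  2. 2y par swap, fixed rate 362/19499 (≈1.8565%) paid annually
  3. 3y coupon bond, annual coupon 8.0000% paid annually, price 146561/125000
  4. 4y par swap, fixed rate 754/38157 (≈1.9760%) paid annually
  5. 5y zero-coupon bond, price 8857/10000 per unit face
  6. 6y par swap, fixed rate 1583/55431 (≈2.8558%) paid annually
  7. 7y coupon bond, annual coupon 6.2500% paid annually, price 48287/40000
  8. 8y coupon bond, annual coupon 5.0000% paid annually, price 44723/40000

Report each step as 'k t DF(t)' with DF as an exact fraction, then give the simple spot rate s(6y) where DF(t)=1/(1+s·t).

1 1 9861/10000
2 2 4819/5000
3 3 2353/2500
4 4 4623/5000
5 5 8857/10000
6 6 8417/10000
7 7 8101/10000
8 8 7623/10000
s(6y) = (1/(8417/10000) − 1)/(6) = 1583/50502 ≈ 3.1345%

step 1 [1y] zero: DF = P = 9861/10000 ≈ 0.986100
step 2 [2y] swap r/1=362/19499: DF=(1 − 362/19499·(0.986100))/(1+362/19499) = 4819/5000 ≈ 0.963800
step 3 [3y] bond c/1=2/25: DF=(146561/125000 − 2/25·(0.986100+0.963800))/(1+2/25) = 2353/2500 ≈ 0.941200
step 4 [4y] swap r/1=754/38157: DF=(1 − 754/38157·(0.986100+0.963800+0.941200))/(1+754/38157) = 4623/5000 ≈ 0.924600
step 5 [5y] zero: DF = P = 8857/10000 ≈ 0.885700
step 6 [6y] swap r/1=1583/55431: DF=(1 − 1583/55431·(0.986100+0.963800+0.941200+0.924600+0.885700))/(1+1583/55431) = 8417/10000 ≈ 0.841700
step 7 [7y] bond c/1=1/16: DF=(48287/40000 − 1/16·(0.986100+0.963800+0.941200+0.924600+0.885700+0.841700))/(1+1/16) = 8101/10000 ≈ 0.810100
step 8 [8y] bond c/1=1/20: DF=(44723/40000 − 1/20·(0.986100+0.963800+0.941200+0.924600+0.885700+0.841700+0.810100))/(1+1/20) = 7623/10000 ≈ 0.762300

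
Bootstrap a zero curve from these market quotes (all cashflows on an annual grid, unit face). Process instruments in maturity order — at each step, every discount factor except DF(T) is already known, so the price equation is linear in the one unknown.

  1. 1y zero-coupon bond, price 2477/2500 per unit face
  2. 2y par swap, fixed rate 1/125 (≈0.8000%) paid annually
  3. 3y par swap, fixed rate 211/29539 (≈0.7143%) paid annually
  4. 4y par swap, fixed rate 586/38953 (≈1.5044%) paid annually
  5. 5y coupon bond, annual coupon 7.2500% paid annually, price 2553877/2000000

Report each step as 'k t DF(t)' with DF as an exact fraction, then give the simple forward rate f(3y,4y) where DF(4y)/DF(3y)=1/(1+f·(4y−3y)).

step 1 [1y] zero: DF = P = 2477/2500 ≈ 0.990800
step 2 [2y] swap r/1=1/125: DF=(1 − 1/125·(0.990800))/(1+1/125) = 4921/5000 ≈ 0.984200
step 3 [3y] swap r/1=211/29539: DF=(1 − 211/29539·(0.990800+0.984200))/(1+211/29539) = 9789/10000 ≈ 0.978900
step 4 [4y] swap r/1=586/38953: DF=(1 − 586/38953·(0.990800+0.984200+0.978900))/(1+586/38953) = 4707/5000 ≈ 0.941400
step 5 [5y] bond c/1=29/400: DF=(2553877/2000000 − 29/400·(0.990800+0.984200+0.978900+0.941400))/(1+29/400) = 9273/10000 ≈ 0.927300

1 1 2477/2500
2 2 4921/5000
3 3 9789/10000
4 4 4707/5000
5 5 9273/10000
f(3y,4y) = ((9789/10000)/(4707/5000) − 1)/(1) = 125/3138 ≈ 3.9834%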